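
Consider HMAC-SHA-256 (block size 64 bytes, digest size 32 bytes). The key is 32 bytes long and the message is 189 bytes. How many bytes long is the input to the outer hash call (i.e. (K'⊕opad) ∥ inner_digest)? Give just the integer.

96

Key is 32 ≤ 64 bytes, zero-padded: |K'| = 64.
Outer input = (K'⊕opad) ∥ H(inner) → 64 + 32 = 96 bytes.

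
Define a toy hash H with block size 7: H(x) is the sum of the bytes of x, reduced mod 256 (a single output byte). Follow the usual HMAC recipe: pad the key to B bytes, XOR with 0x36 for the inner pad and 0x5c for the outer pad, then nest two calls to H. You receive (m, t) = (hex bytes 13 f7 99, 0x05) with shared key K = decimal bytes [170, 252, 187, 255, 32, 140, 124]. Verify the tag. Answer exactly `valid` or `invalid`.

valid

Key decimal bytes [170, 252, 187, 255, 32, 140, 124] = aa fc bb ff 20 8c 7c is exactly B = 7 bytes: K' = aa fc bb ff 20 8c 7c.
K' ⊕ ipad = 9c ca 8d c9 16 ba 4a; K' ⊕ opad = f6 a0 e7 a3 7c d0 20.
Inner hash: sum = 156+202+141+201+22+186+74+19+247+153 = 1401; mod 256 = 121 → 79.
Outer hash (recomputed tag): sum = 246+160+231+163+124+208+32+121 = 1285; mod 256 = 5 → 05.
Recomputed tag = 05; claimed = 05 → match.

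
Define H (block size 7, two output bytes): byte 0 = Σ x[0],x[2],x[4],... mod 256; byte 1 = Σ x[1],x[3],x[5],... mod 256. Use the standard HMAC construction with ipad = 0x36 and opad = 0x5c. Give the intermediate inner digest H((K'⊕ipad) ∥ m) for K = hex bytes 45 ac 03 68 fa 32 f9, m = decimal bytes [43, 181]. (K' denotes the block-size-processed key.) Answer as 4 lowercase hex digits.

Key hex bytes 45 ac 03 68 fa 32 f9 is exactly B = 7 bytes: K' = 45 ac 03 68 fa 32 f9.
K' ⊕ ipad = 73 9a 35 5e cc 04 cf.
Inner input = 73 9a 35 5e cc 04 cf ∥ 2b b5.
Inner hash: even-index sum = 760 mod 256 = 248; odd-index sum = 295 mod 256 = 39 → f8 27.

f827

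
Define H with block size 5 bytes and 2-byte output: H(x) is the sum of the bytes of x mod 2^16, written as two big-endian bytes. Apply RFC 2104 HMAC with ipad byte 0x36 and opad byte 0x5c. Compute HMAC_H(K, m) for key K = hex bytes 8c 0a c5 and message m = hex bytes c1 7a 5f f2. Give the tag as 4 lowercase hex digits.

035c

Key hex bytes 8c 0a c5 is 3 bytes ≤ B = 5; zero-pad to 5 bytes: K' = 8c 0a c5 00 00.
K' ⊕ ipad = ba 3c f3 36 36.  K' ⊕ opad = d0 56 99 5c 5c.
Inner input = (K'⊕ipad) ∥ m = ba 3c f3 36 36 ∥ c1 7a 5f f2.
Inner hash: sum = 186+60+243+54+54+193+122+95+242 = 1249 → 04 e1.
Outer input = (K'⊕opad) ∥ inner = d0 56 99 5c 5c ∥ 04 e1.
Outer hash (tag): sum = 208+86+153+92+92+4+225 = 860 → 03 5c.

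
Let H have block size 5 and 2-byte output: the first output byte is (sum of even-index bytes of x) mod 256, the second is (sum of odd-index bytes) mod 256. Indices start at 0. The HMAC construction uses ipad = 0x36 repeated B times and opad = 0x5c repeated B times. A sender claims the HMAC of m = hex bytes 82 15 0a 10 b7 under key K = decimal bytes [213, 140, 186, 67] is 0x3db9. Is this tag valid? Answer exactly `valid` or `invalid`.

valid

Key decimal bytes [213, 140, 186, 67] = d5 8c ba 43 is 4 bytes ≤ B = 5; zero-pad to 5 bytes: K' = d5 8c ba 43 00.
K' ⊕ ipad = e3 ba 8c 75 36; K' ⊕ opad = 89 d0 e6 1f 5c.
Inner hash: even-index sum = 458 mod 256 = 202; odd-index sum = 626 mod 256 = 114 → ca 72.
Outer hash (recomputed tag): even-index sum = 573 mod 256 = 61; odd-index sum = 441 mod 256 = 185 → 3d b9.
Recomputed tag = 3db9; claimed = 3db9 → match.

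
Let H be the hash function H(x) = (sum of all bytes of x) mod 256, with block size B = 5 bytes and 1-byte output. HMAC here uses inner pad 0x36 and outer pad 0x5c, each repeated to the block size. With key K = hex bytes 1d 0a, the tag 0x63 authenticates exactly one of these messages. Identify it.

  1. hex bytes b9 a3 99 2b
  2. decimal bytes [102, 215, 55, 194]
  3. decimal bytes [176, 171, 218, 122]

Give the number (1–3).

3

Key hex bytes 1d 0a is 2 bytes ≤ B = 5; zero-pad to 5 bytes: K' = 1d 0a 00 00 00.
K' ⊕ ipad = 2b 3c 36 36 36; K' ⊕ opad = 41 56 5c 5c 5c.
m1: inner = H(2b 3c 36 36 36 b9 a3 99 2b) = 29; tag = H(41 56 5c 5c 5c 29) = d4
m2: inner = H(2b 3c 36 36 36 66 d7 37 c2) = 3f; tag = H(41 56 5c 5c 5c 3f) = ea
m3: inner = H(2b 3c 36 36 36 b0 ab da 7a) = b8; tag = H(41 56 5c 5c 5c b8) = 63 ← matches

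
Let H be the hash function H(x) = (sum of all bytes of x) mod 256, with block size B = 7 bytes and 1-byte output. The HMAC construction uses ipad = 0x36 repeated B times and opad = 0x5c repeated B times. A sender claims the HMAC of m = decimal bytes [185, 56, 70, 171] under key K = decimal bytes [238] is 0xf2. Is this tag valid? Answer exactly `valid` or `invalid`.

invalid

Key decimal bytes [238] = ee is 1 byte ≤ B = 7; zero-pad to 7 bytes: K' = ee 00 00 00 00 00 00.
K' ⊕ ipad = d8 36 36 36 36 36 36; K' ⊕ opad = b2 5c 5c 5c 5c 5c 5c.
Inner hash: sum = 216+54+54+54+54+54+54+185+56+70+171 = 1022; mod 256 = 254 → fe.
Outer hash (recomputed tag): sum = 178+92+92+92+92+92+92+254 = 984; mod 256 = 216 → d8.
Recomputed tag = d8; claimed = f2 → mismatch.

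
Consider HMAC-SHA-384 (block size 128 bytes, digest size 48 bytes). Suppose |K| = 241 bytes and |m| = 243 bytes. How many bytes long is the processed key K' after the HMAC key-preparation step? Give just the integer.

128

Key is 241 > 128 bytes, so it is hashed to 48 bytes then zero-padded to 128: |K'| = 128.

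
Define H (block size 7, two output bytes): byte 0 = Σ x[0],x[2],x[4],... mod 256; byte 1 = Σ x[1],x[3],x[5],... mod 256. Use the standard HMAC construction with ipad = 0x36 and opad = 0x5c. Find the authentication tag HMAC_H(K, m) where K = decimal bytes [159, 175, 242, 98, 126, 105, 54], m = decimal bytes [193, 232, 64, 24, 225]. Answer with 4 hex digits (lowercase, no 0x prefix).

2b1b

Key decimal bytes [159, 175, 242, 98, 126, 105, 54] = 9f af f2 62 7e 69 36 is exactly B = 7 bytes: K' = 9f af f2 62 7e 69 36.
K' ⊕ ipad = a9 99 c4 54 48 5f 00.  K' ⊕ opad = c3 f3 ae 3e 22 35 6a.
Inner input = (K'⊕ipad) ∥ m = a9 99 c4 54 48 5f 00 ∥ c1 e8 40 18 e1.
Inner hash: even-index sum = 693 mod 256 = 181; odd-index sum = 814 mod 256 = 46 → b5 2e.
Outer input = (K'⊕opad) ∥ inner = c3 f3 ae 3e 22 35 6a ∥ b5 2e.
Outer hash (tag): even-index sum = 555 mod 256 = 43; odd-index sum = 539 mod 256 = 27 → 2b 1b.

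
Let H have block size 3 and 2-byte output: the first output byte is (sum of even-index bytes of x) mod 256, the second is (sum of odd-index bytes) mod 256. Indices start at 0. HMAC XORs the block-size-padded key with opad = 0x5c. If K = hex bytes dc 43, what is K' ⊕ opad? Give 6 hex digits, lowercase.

Key hex bytes dc 43 is 2 bytes ≤ B = 3; zero-pad to 3 bytes: K' = dc 43 00.
XOR each byte with 0x5c: dc⊕5c=80, 43⊕5c=1f, 00⊕5c=5c.

801f5c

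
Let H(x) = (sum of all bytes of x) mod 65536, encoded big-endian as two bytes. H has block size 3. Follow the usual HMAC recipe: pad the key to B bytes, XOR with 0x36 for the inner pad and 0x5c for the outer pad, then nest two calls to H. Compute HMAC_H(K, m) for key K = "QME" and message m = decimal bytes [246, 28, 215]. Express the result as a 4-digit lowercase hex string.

Key "QME" = 51 4d 45 is exactly B = 3 bytes: K' = 51 4d 45.
K' ⊕ ipad = 67 7b 73.  K' ⊕ opad = 0d 11 19.
Inner input = (K'⊕ipad) ∥ m = 67 7b 73 ∥ f6 1c d7.
Inner hash: sum = 103+123+115+246+28+215 = 830 → 03 3e.
Outer input = (K'⊕opad) ∥ inner = 0d 11 19 ∥ 03 3e.
Outer hash (tag): sum = 13+17+25+3+62 = 120 → 00 78.

0078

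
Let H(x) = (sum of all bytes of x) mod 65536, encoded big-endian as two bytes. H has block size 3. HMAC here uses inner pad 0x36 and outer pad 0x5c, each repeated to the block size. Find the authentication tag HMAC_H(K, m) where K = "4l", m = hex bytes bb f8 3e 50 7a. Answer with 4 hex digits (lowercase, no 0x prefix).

Key "4l" = 34 6c is 2 bytes ≤ B = 3; zero-pad to 3 bytes: K' = 34 6c 00.
K' ⊕ ipad = 02 5a 36.  K' ⊕ opad = 68 30 5c.
Inner input = (K'⊕ipad) ∥ m = 02 5a 36 ∥ bb f8 3e 50 7a.
Inner hash: sum = 2+90+54+187+248+62+80+122 = 845 → 03 4d.
Outer input = (K'⊕opad) ∥ inner = 68 30 5c ∥ 03 4d.
Outer hash (tag): sum = 104+48+92+3+77 = 324 → 01 44.

0144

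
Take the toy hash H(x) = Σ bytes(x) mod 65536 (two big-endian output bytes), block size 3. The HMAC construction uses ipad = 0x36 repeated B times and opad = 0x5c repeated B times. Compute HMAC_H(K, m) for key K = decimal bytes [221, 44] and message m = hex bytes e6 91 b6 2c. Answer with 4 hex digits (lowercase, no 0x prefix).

Key decimal bytes [221, 44] = dd 2c is 2 bytes ≤ B = 3; zero-pad to 3 bytes: K' = dd 2c 00.
K' ⊕ ipad = eb 1a 36.  K' ⊕ opad = 81 70 5c.
Inner input = (K'⊕ipad) ∥ m = eb 1a 36 ∥ e6 91 b6 2c.
Inner hash: sum = 235+26+54+230+145+182+44 = 916 → 03 94.
Outer input = (K'⊕opad) ∥ inner = 81 70 5c ∥ 03 94.
Outer hash (tag): sum = 129+112+92+3+148 = 484 → 01 e4.

01e4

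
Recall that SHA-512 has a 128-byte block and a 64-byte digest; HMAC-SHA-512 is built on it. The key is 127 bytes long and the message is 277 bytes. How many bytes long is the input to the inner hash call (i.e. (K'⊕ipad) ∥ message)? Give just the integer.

Key is 127 ≤ 128 bytes, zero-padded: |K'| = 128.
Inner input = (K'⊕ipad) ∥ m → 128 + 277 = 405 bytes.

405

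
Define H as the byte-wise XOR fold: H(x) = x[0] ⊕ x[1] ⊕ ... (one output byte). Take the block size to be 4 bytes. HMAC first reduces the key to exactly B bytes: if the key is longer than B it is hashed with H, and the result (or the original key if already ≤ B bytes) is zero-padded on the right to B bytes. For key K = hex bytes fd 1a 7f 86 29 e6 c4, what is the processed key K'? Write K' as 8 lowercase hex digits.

|K| = 7 > B = 4, so first hash the key.
H(K): XOR fd⊕1a⊕7f⊕86⊕29⊕e6⊕c4 = 15.
Zero-pad H(K) = 15 to 4 bytes: K' = 15 00 00 00.

15000000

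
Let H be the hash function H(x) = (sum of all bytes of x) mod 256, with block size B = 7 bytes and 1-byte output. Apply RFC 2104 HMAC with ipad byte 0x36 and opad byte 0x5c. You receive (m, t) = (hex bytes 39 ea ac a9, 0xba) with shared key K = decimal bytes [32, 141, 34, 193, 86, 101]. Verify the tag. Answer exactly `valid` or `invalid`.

invalid

Key decimal bytes [32, 141, 34, 193, 86, 101] = 20 8d 22 c1 56 65 is 6 bytes ≤ B = 7; zero-pad to 7 bytes: K' = 20 8d 22 c1 56 65 00.
K' ⊕ ipad = 16 bb 14 f7 60 53 36; K' ⊕ opad = 7c d1 7e 9d 0a 39 5c.
Inner hash: sum = 22+187+20+247+96+83+54+57+234+172+169 = 1341; mod 256 = 61 → 3d.
Outer hash (recomputed tag): sum = 124+209+126+157+10+57+92+61 = 836; mod 256 = 68 → 44.
Recomputed tag = 44; claimed = ba → mismatch.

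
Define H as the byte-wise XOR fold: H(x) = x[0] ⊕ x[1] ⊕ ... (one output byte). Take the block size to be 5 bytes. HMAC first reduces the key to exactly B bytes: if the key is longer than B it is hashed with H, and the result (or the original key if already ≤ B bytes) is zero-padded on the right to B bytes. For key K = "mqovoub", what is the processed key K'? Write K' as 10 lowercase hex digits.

|K| = 7 > B = 5, so first hash the key.
H(K): XOR 6d⊕71⊕6f⊕76⊕6f⊕75⊕62 = 7d.
Zero-pad H(K) = 7d to 5 bytes: K' = 7d 00 00 00 00.

7d00000000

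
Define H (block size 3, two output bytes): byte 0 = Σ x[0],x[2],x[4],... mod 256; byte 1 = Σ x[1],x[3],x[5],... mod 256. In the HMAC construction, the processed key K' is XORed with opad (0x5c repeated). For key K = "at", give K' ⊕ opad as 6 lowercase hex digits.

Key "at" = 61 74 is 2 bytes ≤ B = 3; zero-pad to 3 bytes: K' = 61 74 00.
XOR each byte with 0x5c: 61⊕5c=3d, 74⊕5c=28, 00⊕5c=5c.

3d285c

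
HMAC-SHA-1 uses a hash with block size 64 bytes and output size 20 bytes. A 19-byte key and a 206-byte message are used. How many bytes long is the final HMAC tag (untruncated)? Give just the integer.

20

The tag is one SHA-1 digest: 20 bytes.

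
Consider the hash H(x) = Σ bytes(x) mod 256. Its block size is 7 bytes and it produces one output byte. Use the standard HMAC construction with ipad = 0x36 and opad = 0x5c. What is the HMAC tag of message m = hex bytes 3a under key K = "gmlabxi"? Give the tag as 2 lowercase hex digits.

08

Key "gmlabxi" = 67 6d 6c 61 62 78 69 is exactly B = 7 bytes: K' = 67 6d 6c 61 62 78 69.
K' ⊕ ipad = 51 5b 5a 57 54 4e 5f.  K' ⊕ opad = 3b 31 30 3d 3e 24 35.
Inner input = (K'⊕ipad) ∥ m = 51 5b 5a 57 54 4e 5f ∥ 3a.
Inner hash: sum = 81+91+90+87+84+78+95+58 = 664; mod 256 = 152 → 98.
Outer input = (K'⊕opad) ∥ inner = 3b 31 30 3d 3e 24 35 ∥ 98.
Outer hash (tag): sum = 59+49+48+61+62+36+53+152 = 520; mod 256 = 8 → 08.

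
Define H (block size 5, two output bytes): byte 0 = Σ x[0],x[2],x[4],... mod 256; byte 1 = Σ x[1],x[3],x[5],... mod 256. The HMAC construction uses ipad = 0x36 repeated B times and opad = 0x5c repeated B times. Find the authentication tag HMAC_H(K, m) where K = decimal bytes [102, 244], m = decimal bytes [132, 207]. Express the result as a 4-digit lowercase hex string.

6e8f

Key decimal bytes [102, 244] = 66 f4 is 2 bytes ≤ B = 5; zero-pad to 5 bytes: K' = 66 f4 00 00 00.
K' ⊕ ipad = 50 c2 36 36 36.  K' ⊕ opad = 3a a8 5c 5c 5c.
Inner input = (K'⊕ipad) ∥ m = 50 c2 36 36 36 ∥ 84 cf.
Inner hash: even-index sum = 395 mod 256 = 139; odd-index sum = 380 mod 256 = 124 → 8b 7c.
Outer input = (K'⊕opad) ∥ inner = 3a a8 5c 5c 5c ∥ 8b 7c.
Outer hash (tag): even-index sum = 366 mod 256 = 110; odd-index sum = 399 mod 256 = 143 → 6e 8f.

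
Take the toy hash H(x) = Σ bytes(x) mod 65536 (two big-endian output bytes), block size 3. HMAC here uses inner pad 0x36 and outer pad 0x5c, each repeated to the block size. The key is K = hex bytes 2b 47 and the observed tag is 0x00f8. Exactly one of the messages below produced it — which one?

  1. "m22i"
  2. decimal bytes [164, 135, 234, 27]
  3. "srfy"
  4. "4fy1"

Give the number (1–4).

4

Key hex bytes 2b 47 is 2 bytes ≤ B = 3; zero-pad to 3 bytes: K' = 2b 47 00.
K' ⊕ ipad = 1d 71 36; K' ⊕ opad = 77 1b 5c.
m1: inner = H(1d 71 36 6d 32 32 69) = 01 fe; tag = H(77 1b 5c 01 fe) = 01ed
m2: inner = H(1d 71 36 a4 87 ea 1b) = 02 f4; tag = H(77 1b 5c 02 f4) = 01e4
m3: inner = H(1d 71 36 73 72 66 79) = 02 88; tag = H(77 1b 5c 02 88) = 0178
m4: inner = H(1d 71 36 34 66 79 31) = 02 08; tag = H(77 1b 5c 02 08) = 00f8 ← matches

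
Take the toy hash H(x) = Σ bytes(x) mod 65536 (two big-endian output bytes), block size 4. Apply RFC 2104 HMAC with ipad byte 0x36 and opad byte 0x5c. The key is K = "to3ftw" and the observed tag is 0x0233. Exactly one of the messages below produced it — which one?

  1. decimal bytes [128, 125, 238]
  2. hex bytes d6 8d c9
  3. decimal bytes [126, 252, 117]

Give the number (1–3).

3

Key "to3ftw" = 74 6f 33 66 74 77 is 6 bytes > B = 4, so hash it first: H(key) = 02 67, then zero-pad to 4 bytes: K' = 02 67 00 00.
K' ⊕ ipad = 34 51 36 36; K' ⊕ opad = 5e 3b 5c 5c.
m1: inner = H(34 51 36 36 80 7d ee) = 02 dc; tag = H(5e 3b 5c 5c 02 dc) = 022f
m2: inner = H(34 51 36 36 d6 8d c9) = 03 1d; tag = H(5e 3b 5c 5c 03 1d) = 0171
m3: inner = H(34 51 36 36 7e fc 75) = 02 e0; tag = H(5e 3b 5c 5c 02 e0) = 0233 ← matches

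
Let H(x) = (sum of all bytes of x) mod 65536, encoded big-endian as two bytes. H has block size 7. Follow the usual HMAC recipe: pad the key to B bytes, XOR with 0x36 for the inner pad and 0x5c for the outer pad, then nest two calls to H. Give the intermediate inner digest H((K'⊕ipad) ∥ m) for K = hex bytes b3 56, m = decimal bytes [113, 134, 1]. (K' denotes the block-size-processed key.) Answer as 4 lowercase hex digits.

Key hex bytes b3 56 is 2 bytes ≤ B = 7; zero-pad to 7 bytes: K' = b3 56 00 00 00 00 00.
K' ⊕ ipad = 85 60 36 36 36 36 36.
Inner input = 85 60 36 36 36 36 36 ∥ 71 86 01.
Inner hash: sum = 133+96+54+54+54+54+54+113+134+1 = 747 → 02 eb.

02eb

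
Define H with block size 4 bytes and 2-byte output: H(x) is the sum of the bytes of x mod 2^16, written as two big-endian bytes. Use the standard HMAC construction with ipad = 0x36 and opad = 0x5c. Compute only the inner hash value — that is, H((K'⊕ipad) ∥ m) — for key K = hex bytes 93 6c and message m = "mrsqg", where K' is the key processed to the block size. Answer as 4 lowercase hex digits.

0395

Key hex bytes 93 6c is 2 bytes ≤ B = 4; zero-pad to 4 bytes: K' = 93 6c 00 00.
K' ⊕ ipad = a5 5a 36 36.
Inner input = a5 5a 36 36 ∥ 6d 72 73 71 67.
Inner hash: sum = 165+90+54+54+109+114+115+113+103 = 917 → 03 95.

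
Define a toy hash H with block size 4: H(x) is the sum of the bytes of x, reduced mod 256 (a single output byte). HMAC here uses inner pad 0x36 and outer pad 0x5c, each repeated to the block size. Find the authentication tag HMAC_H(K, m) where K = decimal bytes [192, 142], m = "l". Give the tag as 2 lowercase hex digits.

Key decimal bytes [192, 142] = c0 8e is 2 bytes ≤ B = 4; zero-pad to 4 bytes: K' = c0 8e 00 00.
K' ⊕ ipad = f6 b8 36 36.  K' ⊕ opad = 9c d2 5c 5c.
Inner input = (K'⊕ipad) ∥ m = f6 b8 36 36 ∥ 6c.
Inner hash: sum = 246+184+54+54+108 = 646; mod 256 = 134 → 86.
Outer input = (K'⊕opad) ∥ inner = 9c d2 5c 5c ∥ 86.
Outer hash (tag): sum = 156+210+92+92+134 = 684; mod 256 = 172 → ac.

ac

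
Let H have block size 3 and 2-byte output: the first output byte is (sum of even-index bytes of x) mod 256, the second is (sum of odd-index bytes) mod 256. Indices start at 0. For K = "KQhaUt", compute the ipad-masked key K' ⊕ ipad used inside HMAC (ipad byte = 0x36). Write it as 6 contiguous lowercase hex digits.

3e1036

Key "KQhaUt" = 4b 51 68 61 55 74 is 6 bytes > B = 3, so hash it first: H(key) = 08 26, then zero-pad to 3 bytes: K' = 08 26 00.
XOR each byte with 0x36: 08⊕36=3e, 26⊕36=10, 00⊕36=36.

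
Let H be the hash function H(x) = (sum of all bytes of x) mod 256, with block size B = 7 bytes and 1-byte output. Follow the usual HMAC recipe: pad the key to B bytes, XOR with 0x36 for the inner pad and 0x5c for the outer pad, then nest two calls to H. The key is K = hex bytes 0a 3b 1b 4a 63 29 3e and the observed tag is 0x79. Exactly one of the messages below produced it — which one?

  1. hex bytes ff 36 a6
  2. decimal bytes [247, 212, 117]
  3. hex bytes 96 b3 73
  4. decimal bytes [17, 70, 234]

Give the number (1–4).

1

Key hex bytes 0a 3b 1b 4a 63 29 3e is exactly B = 7 bytes: K' = 0a 3b 1b 4a 63 29 3e.
K' ⊕ ipad = 3c 0d 2d 7c 55 1f 08; K' ⊕ opad = 56 67 47 16 3f 75 62.
m1: inner = H(3c 0d 2d 7c 55 1f 08 ff 36 a6) = 49; tag = H(56 67 47 16 3f 75 62 49) = 79 ← matches
m2: inner = H(3c 0d 2d 7c 55 1f 08 f7 d4 75) = ae; tag = H(56 67 47 16 3f 75 62 ae) = de
m3: inner = H(3c 0d 2d 7c 55 1f 08 96 b3 73) = 2a; tag = H(56 67 47 16 3f 75 62 2a) = 5a
m4: inner = H(3c 0d 2d 7c 55 1f 08 11 46 ea) = af; tag = H(56 67 47 16 3f 75 62 af) = df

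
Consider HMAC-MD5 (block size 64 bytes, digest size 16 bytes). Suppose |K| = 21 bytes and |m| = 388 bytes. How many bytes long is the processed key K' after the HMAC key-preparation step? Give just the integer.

Key is 21 ≤ 64 bytes, zero-padded: |K'| = 64.

64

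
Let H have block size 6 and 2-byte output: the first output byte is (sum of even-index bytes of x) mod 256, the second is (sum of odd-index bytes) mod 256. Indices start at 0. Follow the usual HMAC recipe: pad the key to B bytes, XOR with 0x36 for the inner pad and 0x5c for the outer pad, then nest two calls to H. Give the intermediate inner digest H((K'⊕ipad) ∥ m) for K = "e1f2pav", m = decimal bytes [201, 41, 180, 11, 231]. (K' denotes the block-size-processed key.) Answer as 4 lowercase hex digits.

Key "e1f2pav" = 65 31 66 32 70 61 76 is 7 bytes > B = 6, so hash it first: H(key) = b1 c4, then zero-pad to 6 bytes: K' = b1 c4 00 00 00 00.
K' ⊕ ipad = 87 f2 36 36 36 36.
Inner input = 87 f2 36 36 36 36 ∥ c9 29 b4 0b e7.
Inner hash: even-index sum = 855 mod 256 = 87; odd-index sum = 402 mod 256 = 146 → 57 92.

5792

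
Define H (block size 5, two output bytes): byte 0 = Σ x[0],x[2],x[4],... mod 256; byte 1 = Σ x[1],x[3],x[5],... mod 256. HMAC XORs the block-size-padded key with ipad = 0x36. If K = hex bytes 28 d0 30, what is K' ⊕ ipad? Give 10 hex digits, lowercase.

1ee6063636

Key hex bytes 28 d0 30 is 3 bytes ≤ B = 5; zero-pad to 5 bytes: K' = 28 d0 30 00 00.
XOR each byte with 0x36: 28⊕36=1e, d0⊕36=e6, 30⊕36=06, 00⊕36=36, 00⊕36=36.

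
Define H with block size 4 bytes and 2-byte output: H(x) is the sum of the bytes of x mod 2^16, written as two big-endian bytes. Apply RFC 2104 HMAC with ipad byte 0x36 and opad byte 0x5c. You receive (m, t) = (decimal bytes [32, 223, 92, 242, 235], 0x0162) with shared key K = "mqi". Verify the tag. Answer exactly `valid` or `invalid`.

Key "mqi" = 6d 71 69 is 3 bytes ≤ B = 4; zero-pad to 4 bytes: K' = 6d 71 69 00.
K' ⊕ ipad = 5b 47 5f 36; K' ⊕ opad = 31 2d 35 5c.
Inner hash: sum = 91+71+95+54+32+223+92+242+235 = 1135 → 04 6f.
Outer hash (recomputed tag): sum = 49+45+53+92+4+111 = 354 → 01 62.
Recomputed tag = 0162; claimed = 0162 → match.

valid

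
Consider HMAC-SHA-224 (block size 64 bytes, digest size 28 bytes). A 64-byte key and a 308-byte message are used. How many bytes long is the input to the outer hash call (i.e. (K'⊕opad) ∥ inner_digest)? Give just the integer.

Key is 64 ≤ 64 bytes, zero-padded: |K'| = 64.
Outer input = (K'⊕opad) ∥ H(inner) → 64 + 28 = 92 bytes.

92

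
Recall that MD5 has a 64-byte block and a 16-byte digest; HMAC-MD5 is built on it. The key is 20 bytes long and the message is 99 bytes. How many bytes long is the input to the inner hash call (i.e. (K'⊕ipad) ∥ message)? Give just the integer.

Key is 20 ≤ 64 bytes, zero-padded: |K'| = 64.
Inner input = (K'⊕ipad) ∥ m → 64 + 99 = 163 bytes.

163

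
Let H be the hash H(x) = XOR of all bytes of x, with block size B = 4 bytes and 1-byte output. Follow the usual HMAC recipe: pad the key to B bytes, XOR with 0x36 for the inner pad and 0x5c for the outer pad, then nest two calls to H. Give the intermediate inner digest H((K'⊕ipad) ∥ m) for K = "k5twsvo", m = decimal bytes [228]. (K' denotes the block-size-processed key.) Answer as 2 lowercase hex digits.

Key "k5twsvo" = 6b 35 74 77 73 76 6f is 7 bytes > B = 4, so hash it first: H(key) = 37, then zero-pad to 4 bytes: K' = 37 00 00 00.
K' ⊕ ipad = 01 36 36 36.
Inner input = 01 36 36 36 ∥ e4.
Inner hash: XOR 01⊕36⊕36⊕36⊕e4 = d3.

d3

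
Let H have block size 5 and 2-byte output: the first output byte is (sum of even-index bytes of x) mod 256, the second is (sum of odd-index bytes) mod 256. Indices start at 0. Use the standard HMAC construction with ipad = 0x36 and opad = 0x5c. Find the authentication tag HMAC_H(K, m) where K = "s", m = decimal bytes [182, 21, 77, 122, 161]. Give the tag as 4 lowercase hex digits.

Key "s" = 73 is 1 byte ≤ B = 5; zero-pad to 5 bytes: K' = 73 00 00 00 00.
K' ⊕ ipad = 45 36 36 36 36.  K' ⊕ opad = 2f 5c 5c 5c 5c.
Inner input = (K'⊕ipad) ∥ m = 45 36 36 36 36 ∥ b6 15 4d 7a a1.
Inner hash: even-index sum = 320 mod 256 = 64; odd-index sum = 528 mod 256 = 16 → 40 10.
Outer input = (K'⊕opad) ∥ inner = 2f 5c 5c 5c 5c ∥ 40 10.
Outer hash (tag): even-index sum = 247 mod 256 = 247; odd-index sum = 248 mod 256 = 248 → f7 f8.

f7f8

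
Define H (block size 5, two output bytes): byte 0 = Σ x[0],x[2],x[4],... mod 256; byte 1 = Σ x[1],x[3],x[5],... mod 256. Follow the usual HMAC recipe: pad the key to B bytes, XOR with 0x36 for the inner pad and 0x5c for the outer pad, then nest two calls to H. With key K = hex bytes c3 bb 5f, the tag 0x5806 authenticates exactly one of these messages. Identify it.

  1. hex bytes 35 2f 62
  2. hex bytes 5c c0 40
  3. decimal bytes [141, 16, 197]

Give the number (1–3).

Key hex bytes c3 bb 5f is 3 bytes ≤ B = 5; zero-pad to 5 bytes: K' = c3 bb 5f 00 00.
K' ⊕ ipad = f5 8d 69 36 36; K' ⊕ opad = 9f e7 03 5c 5c.
m1: inner = H(f5 8d 69 36 36 35 2f 62) = c3 5a; tag = H(9f e7 03 5c 5c c3 5a) = 5806 ← matches
m2: inner = H(f5 8d 69 36 36 5c c0 40) = 54 5f; tag = H(9f e7 03 5c 5c 54 5f) = 5d97
m3: inner = H(f5 8d 69 36 36 8d 10 c5) = a4 15; tag = H(9f e7 03 5c 5c a4 15) = 13e7

1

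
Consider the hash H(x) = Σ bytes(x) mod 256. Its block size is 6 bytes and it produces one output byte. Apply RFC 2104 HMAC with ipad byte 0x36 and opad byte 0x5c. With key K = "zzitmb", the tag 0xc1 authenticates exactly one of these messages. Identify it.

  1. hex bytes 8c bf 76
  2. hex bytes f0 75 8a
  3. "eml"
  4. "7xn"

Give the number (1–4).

Key "zzitmb" = 7a 7a 69 74 6d 62 is exactly B = 6 bytes: K' = 7a 7a 69 74 6d 62.
K' ⊕ ipad = 4c 4c 5f 42 5b 54; K' ⊕ opad = 26 26 35 28 31 3e.
m1: inner = H(4c 4c 5f 42 5b 54 8c bf 76) = a9; tag = H(26 26 35 28 31 3e a9) = c1 ← matches
m2: inner = H(4c 4c 5f 42 5b 54 f0 75 8a) = d7; tag = H(26 26 35 28 31 3e d7) = ef
m3: inner = H(4c 4c 5f 42 5b 54 65 6d 6c) = 26; tag = H(26 26 35 28 31 3e 26) = 3e
m4: inner = H(4c 4c 5f 42 5b 54 37 78 6e) = 05; tag = H(26 26 35 28 31 3e 05) = 1d

1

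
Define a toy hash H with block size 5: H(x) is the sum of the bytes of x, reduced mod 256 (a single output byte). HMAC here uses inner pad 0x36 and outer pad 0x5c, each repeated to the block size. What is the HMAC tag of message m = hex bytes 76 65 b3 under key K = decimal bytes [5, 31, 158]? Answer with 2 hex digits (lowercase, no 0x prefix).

Key decimal bytes [5, 31, 158] = 05 1f 9e is 3 bytes ≤ B = 5; zero-pad to 5 bytes: K' = 05 1f 9e 00 00.
K' ⊕ ipad = 33 29 a8 36 36.  K' ⊕ opad = 59 43 c2 5c 5c.
Inner input = (K'⊕ipad) ∥ m = 33 29 a8 36 36 ∥ 76 65 b3.
Inner hash: sum = 51+41+168+54+54+118+101+179 = 766; mod 256 = 254 → fe.
Outer input = (K'⊕opad) ∥ inner = 59 43 c2 5c 5c ∥ fe.
Outer hash (tag): sum = 89+67+194+92+92+254 = 788; mod 256 = 20 → 14.

14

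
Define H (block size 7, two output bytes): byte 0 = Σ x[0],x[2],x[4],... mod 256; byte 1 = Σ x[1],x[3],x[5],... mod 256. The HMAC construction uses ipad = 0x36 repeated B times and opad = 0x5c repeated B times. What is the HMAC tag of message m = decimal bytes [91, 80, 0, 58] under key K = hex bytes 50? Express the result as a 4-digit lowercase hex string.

Key hex bytes 50 is 1 byte ≤ B = 7; zero-pad to 7 bytes: K' = 50 00 00 00 00 00 00.
K' ⊕ ipad = 66 36 36 36 36 36 36.  K' ⊕ opad = 0c 5c 5c 5c 5c 5c 5c.
Inner input = (K'⊕ipad) ∥ m = 66 36 36 36 36 36 36 ∥ 5b 50 00 3a.
Inner hash: even-index sum = 402 mod 256 = 146; odd-index sum = 253 mod 256 = 253 → 92 fd.
Outer input = (K'⊕opad) ∥ inner = 0c 5c 5c 5c 5c 5c 5c ∥ 92 fd.
Outer hash (tag): even-index sum = 541 mod 256 = 29; odd-index sum = 422 mod 256 = 166 → 1d a6.

1da6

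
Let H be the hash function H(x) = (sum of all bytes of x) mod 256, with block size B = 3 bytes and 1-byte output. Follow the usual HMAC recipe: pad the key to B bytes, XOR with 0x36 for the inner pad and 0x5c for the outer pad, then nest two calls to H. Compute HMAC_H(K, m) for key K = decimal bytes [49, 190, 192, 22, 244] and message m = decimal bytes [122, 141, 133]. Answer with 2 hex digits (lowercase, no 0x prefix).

24

Key decimal bytes [49, 190, 192, 22, 244] = 31 be c0 16 f4 is 5 bytes > B = 3, so hash it first: H(key) = b9, then zero-pad to 3 bytes: K' = b9 00 00.
K' ⊕ ipad = 8f 36 36.  K' ⊕ opad = e5 5c 5c.
Inner input = (K'⊕ipad) ∥ m = 8f 36 36 ∥ 7a 8d 85.
Inner hash: sum = 143+54+54+122+141+133 = 647; mod 256 = 135 → 87.
Outer input = (K'⊕opad) ∥ inner = e5 5c 5c ∥ 87.
Outer hash (tag): sum = 229+92+92+135 = 548; mod 256 = 36 → 24.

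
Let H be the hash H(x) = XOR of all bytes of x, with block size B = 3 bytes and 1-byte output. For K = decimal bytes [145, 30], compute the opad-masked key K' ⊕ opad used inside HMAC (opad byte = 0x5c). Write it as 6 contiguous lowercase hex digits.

cd425c

Key decimal bytes [145, 30] = 91 1e is 2 bytes ≤ B = 3; zero-pad to 3 bytes: K' = 91 1e 00.
XOR each byte with 0x5c: 91⊕5c=cd, 1e⊕5c=42, 00⊕5c=5c.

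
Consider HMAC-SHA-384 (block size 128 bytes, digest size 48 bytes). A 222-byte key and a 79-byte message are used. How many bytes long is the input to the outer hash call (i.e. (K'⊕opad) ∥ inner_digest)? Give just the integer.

176

Key is 222 > 128 bytes, so it is hashed to 48 bytes then zero-padded to 128: |K'| = 128.
Outer input = (K'⊕opad) ∥ H(inner) → 128 + 48 = 176 bytes.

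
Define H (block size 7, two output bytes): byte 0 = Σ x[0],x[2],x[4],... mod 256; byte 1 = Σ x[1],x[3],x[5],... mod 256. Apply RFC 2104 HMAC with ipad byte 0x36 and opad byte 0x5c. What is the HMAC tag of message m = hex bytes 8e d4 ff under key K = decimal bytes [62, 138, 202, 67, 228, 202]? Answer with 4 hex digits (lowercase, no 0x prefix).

c66b

Key decimal bytes [62, 138, 202, 67, 228, 202] = 3e 8a ca 43 e4 ca is 6 bytes ≤ B = 7; zero-pad to 7 bytes: K' = 3e 8a ca 43 e4 ca 00.
K' ⊕ ipad = 08 bc fc 75 d2 fc 36.  K' ⊕ opad = 62 d6 96 1f b8 96 5c.
Inner input = (K'⊕ipad) ∥ m = 08 bc fc 75 d2 fc 36 ∥ 8e d4 ff.
Inner hash: even-index sum = 736 mod 256 = 224; odd-index sum = 954 mod 256 = 186 → e0 ba.
Outer input = (K'⊕opad) ∥ inner = 62 d6 96 1f b8 96 5c ∥ e0 ba.
Outer hash (tag): even-index sum = 710 mod 256 = 198; odd-index sum = 619 mod 256 = 107 → c6 6b.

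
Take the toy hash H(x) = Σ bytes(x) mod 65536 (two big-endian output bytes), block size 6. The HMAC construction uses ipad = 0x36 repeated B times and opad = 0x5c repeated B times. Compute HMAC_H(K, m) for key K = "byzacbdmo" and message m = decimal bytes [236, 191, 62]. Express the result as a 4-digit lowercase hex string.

033c

Key "byzacbdmo" = 62 79 7a 61 63 62 64 6d 6f is 9 bytes > B = 6, so hash it first: H(key) = 03 bb, then zero-pad to 6 bytes: K' = 03 bb 00 00 00 00.
K' ⊕ ipad = 35 8d 36 36 36 36.  K' ⊕ opad = 5f e7 5c 5c 5c 5c.
Inner input = (K'⊕ipad) ∥ m = 35 8d 36 36 36 36 ∥ ec bf 3e.
Inner hash: sum = 53+141+54+54+54+54+236+191+62 = 899 → 03 83.
Outer input = (K'⊕opad) ∥ inner = 5f e7 5c 5c 5c 5c ∥ 03 83.
Outer hash (tag): sum = 95+231+92+92+92+92+3+131 = 828 → 03 3c.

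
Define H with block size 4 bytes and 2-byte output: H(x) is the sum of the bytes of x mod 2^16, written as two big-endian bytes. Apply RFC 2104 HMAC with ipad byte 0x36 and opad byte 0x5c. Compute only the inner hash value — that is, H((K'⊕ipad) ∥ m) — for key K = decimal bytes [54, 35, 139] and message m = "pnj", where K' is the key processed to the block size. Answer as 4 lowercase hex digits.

0250

Key decimal bytes [54, 35, 139] = 36 23 8b is 3 bytes ≤ B = 4; zero-pad to 4 bytes: K' = 36 23 8b 00.
K' ⊕ ipad = 00 15 bd 36.
Inner input = 00 15 bd 36 ∥ 70 6e 6a.
Inner hash: sum = 0+21+189+54+112+110+106 = 592 → 02 50.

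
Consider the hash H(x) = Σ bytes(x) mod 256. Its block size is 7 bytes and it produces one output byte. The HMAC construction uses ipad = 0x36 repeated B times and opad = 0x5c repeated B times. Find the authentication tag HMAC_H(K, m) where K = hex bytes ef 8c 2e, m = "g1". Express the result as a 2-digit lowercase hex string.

Key hex bytes ef 8c 2e is 3 bytes ≤ B = 7; zero-pad to 7 bytes: K' = ef 8c 2e 00 00 00 00.
K' ⊕ ipad = d9 ba 18 36 36 36 36.  K' ⊕ opad = b3 d0 72 5c 5c 5c 5c.
Inner input = (K'⊕ipad) ∥ m = d9 ba 18 36 36 36 36 ∥ 67 31.
Inner hash: sum = 217+186+24+54+54+54+54+103+49 = 795; mod 256 = 27 → 1b.
Outer input = (K'⊕opad) ∥ inner = b3 d0 72 5c 5c 5c 5c ∥ 1b.
Outer hash (tag): sum = 179+208+114+92+92+92+92+27 = 896; mod 256 = 128 → 80.

80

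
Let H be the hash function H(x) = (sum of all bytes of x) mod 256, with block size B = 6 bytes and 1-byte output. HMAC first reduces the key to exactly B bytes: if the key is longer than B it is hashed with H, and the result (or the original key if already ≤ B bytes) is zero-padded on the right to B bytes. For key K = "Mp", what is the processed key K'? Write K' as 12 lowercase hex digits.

4d7000000000

Key "Mp" = 4d 70 is 2 bytes ≤ B = 6; zero-pad to 6 bytes: K' = 4d 70 00 00 00 00.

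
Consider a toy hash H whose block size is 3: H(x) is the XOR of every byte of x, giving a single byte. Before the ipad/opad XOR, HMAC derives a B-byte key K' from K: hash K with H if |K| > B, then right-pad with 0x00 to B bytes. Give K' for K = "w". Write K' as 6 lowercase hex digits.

Key "w" = 77 is 1 byte ≤ B = 3; zero-pad to 3 bytes: K' = 77 00 00.

770000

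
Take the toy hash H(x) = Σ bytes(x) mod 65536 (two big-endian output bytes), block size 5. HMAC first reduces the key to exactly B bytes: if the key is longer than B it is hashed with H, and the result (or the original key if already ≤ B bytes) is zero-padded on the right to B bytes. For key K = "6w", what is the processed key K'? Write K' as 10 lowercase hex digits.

Key "6w" = 36 77 is 2 bytes ≤ B = 5; zero-pad to 5 bytes: K' = 36 77 00 00 00.

3677000000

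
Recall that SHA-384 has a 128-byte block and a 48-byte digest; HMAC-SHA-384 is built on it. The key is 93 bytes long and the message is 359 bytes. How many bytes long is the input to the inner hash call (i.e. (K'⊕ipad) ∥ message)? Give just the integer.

487

Key is 93 ≤ 128 bytes, zero-padded: |K'| = 128.
Inner input = (K'⊕ipad) ∥ m → 128 + 359 = 487 bytes.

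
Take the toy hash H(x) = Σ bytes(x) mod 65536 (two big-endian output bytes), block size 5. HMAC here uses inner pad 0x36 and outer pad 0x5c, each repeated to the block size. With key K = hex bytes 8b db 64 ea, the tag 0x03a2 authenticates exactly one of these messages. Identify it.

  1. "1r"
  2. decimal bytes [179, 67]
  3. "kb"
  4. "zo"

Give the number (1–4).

Key hex bytes 8b db 64 ea is 4 bytes ≤ B = 5; zero-pad to 5 bytes: K' = 8b db 64 ea 00.
K' ⊕ ipad = bd ed 52 dc 36; K' ⊕ opad = d7 87 38 b6 5c.
m1: inner = H(bd ed 52 dc 36 31 72) = 03 b1; tag = H(d7 87 38 b6 5c 03 b1) = 035c
m2: inner = H(bd ed 52 dc 36 b3 43) = 04 04; tag = H(d7 87 38 b6 5c 04 04) = 02b0
m3: inner = H(bd ed 52 dc 36 6b 62) = 03 db; tag = H(d7 87 38 b6 5c 03 db) = 0386
m4: inner = H(bd ed 52 dc 36 7a 6f) = 03 f7; tag = H(d7 87 38 b6 5c 03 f7) = 03a2 ← matches

4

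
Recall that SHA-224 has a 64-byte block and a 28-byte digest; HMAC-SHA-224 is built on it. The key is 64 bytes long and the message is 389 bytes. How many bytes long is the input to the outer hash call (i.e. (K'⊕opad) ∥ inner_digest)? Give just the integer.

92

Key is 64 ≤ 64 bytes, zero-padded: |K'| = 64.
Outer input = (K'⊕opad) ∥ H(inner) → 64 + 28 = 92 bytes.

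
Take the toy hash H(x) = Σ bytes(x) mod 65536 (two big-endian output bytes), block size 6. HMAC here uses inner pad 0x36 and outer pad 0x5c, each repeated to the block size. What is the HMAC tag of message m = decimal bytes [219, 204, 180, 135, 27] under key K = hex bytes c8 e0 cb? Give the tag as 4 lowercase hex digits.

0371

Key hex bytes c8 e0 cb is 3 bytes ≤ B = 6; zero-pad to 6 bytes: K' = c8 e0 cb 00 00 00.
K' ⊕ ipad = fe d6 fd 36 36 36.  K' ⊕ opad = 94 bc 97 5c 5c 5c.
Inner input = (K'⊕ipad) ∥ m = fe d6 fd 36 36 36 ∥ db cc b4 87 1b.
Inner hash: sum = 254+214+253+54+54+54+219+204+180+135+27 = 1648 → 06 70.
Outer input = (K'⊕opad) ∥ inner = 94 bc 97 5c 5c 5c ∥ 06 70.
Outer hash (tag): sum = 148+188+151+92+92+92+6+112 = 881 → 03 71.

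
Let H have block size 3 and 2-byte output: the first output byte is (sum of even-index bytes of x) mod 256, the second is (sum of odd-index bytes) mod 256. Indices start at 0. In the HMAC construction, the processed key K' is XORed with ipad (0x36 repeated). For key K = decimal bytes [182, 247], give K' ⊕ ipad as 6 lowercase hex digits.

80c136

Key decimal bytes [182, 247] = b6 f7 is 2 bytes ≤ B = 3; zero-pad to 3 bytes: K' = b6 f7 00.
XOR each byte with 0x36: b6⊕36=80, f7⊕36=c1, 00⊕36=36.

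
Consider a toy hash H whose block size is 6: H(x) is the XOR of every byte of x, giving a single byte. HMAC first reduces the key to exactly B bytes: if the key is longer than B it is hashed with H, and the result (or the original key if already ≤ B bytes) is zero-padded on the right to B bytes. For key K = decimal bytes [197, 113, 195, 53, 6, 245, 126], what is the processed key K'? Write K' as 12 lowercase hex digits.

|K| = 7 > B = 6, so first hash the key.
H(K): XOR c5⊕71⊕c3⊕35⊕06⊕f5⊕7e = cf.
Zero-pad H(K) = cf to 6 bytes: K' = cf 00 00 00 00 00.

cf0000000000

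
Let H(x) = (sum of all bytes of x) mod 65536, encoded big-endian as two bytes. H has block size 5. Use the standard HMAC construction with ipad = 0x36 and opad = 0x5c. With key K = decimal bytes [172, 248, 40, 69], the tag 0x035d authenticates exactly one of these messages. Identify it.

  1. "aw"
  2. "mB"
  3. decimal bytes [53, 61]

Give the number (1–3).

2

Key decimal bytes [172, 248, 40, 69] = ac f8 28 45 is 4 bytes ≤ B = 5; zero-pad to 5 bytes: K' = ac f8 28 45 00.
K' ⊕ ipad = 9a ce 1e 73 36; K' ⊕ opad = f0 a4 74 19 5c.
m1: inner = H(9a ce 1e 73 36 61 77) = 03 07; tag = H(f0 a4 74 19 5c 03 07) = 0287
m2: inner = H(9a ce 1e 73 36 6d 42) = 02 de; tag = H(f0 a4 74 19 5c 02 de) = 035d ← matches
m3: inner = H(9a ce 1e 73 36 35 3d) = 02 a1; tag = H(f0 a4 74 19 5c 02 a1) = 0320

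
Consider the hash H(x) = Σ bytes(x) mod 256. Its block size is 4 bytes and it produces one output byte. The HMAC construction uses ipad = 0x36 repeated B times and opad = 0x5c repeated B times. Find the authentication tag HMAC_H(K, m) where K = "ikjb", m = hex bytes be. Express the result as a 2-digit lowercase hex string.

0a

Key "ikjb" = 69 6b 6a 62 is exactly B = 4 bytes: K' = 69 6b 6a 62.
K' ⊕ ipad = 5f 5d 5c 54.  K' ⊕ opad = 35 37 36 3e.
Inner input = (K'⊕ipad) ∥ m = 5f 5d 5c 54 ∥ be.
Inner hash: sum = 95+93+92+84+190 = 554; mod 256 = 42 → 2a.
Outer input = (K'⊕opad) ∥ inner = 35 37 36 3e ∥ 2a.
Outer hash (tag): sum = 53+55+54+62+42 = 266; mod 256 = 10 → 0a.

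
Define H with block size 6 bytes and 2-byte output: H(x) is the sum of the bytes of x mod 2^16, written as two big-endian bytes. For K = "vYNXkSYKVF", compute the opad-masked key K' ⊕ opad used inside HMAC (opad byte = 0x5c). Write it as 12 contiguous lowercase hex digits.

5f2f5c5c5c5c

Key "vYNXkSYKVF" = 76 59 4e 58 6b 53 59 4b 56 46 is 10 bytes > B = 6, so hash it first: H(key) = 03 73, then zero-pad to 6 bytes: K' = 03 73 00 00 00 00.
XOR each byte with 0x5c: 03⊕5c=5f, 73⊕5c=2f, 00⊕5c=5c, 00⊕5c=5c, 00⊕5c=5c, 00⊕5c=5c.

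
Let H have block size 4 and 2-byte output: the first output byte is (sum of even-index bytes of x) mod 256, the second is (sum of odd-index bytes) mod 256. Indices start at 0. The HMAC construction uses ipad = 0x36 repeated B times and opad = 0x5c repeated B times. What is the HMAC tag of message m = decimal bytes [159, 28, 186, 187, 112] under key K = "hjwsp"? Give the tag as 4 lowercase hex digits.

e7d5

Key "hjwsp" = 68 6a 77 73 70 is 5 bytes > B = 4, so hash it first: H(key) = 4f dd, then zero-pad to 4 bytes: K' = 4f dd 00 00.
K' ⊕ ipad = 79 eb 36 36.  K' ⊕ opad = 13 81 5c 5c.
Inner input = (K'⊕ipad) ∥ m = 79 eb 36 36 ∥ 9f 1c ba bb 70.
Inner hash: even-index sum = 632 mod 256 = 120; odd-index sum = 504 mod 256 = 248 → 78 f8.
Outer input = (K'⊕opad) ∥ inner = 13 81 5c 5c ∥ 78 f8.
Outer hash (tag): even-index sum = 231 mod 256 = 231; odd-index sum = 469 mod 256 = 213 → e7 d5.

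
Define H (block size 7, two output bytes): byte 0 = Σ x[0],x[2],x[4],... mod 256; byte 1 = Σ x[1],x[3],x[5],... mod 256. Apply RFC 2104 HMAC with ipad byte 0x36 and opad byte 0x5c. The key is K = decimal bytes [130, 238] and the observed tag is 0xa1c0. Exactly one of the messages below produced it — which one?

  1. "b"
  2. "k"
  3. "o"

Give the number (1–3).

Key decimal bytes [130, 238] = 82 ee is 2 bytes ≤ B = 7; zero-pad to 7 bytes: K' = 82 ee 00 00 00 00 00.
K' ⊕ ipad = b4 d8 36 36 36 36 36; K' ⊕ opad = de b2 5c 5c 5c 5c 5c.
m1: inner = H(b4 d8 36 36 36 36 36 62) = 56 a6; tag = H(de b2 5c 5c 5c 5c 5c 56 a6) = 98c0
m2: inner = H(b4 d8 36 36 36 36 36 6b) = 56 af; tag = H(de b2 5c 5c 5c 5c 5c 56 af) = a1c0 ← matches
m3: inner = H(b4 d8 36 36 36 36 36 6f) = 56 b3; tag = H(de b2 5c 5c 5c 5c 5c 56 b3) = a5c0

2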